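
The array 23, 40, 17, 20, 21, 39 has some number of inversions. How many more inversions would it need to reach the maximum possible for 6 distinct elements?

8

Maximum inversions for 6 distinct elements is C(6, 2) = 6·5/2 = 15.
Current inversions — for each element, count later smaller elements:
23: 3
40: 4
17: 0
20: 0
21: 0
39: 0
Current total: 3 + 4 + 0 + 0 + 0 + 0 = 7
Shortfall: 15 − 7 = 8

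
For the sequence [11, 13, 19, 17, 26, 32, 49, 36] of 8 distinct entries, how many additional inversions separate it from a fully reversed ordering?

26

Maximum inversions for 8 distinct elements is C(8, 2) = 8·7/2 = 28.
Current inversions — for each element, count later smaller elements:
11: 0
13: 0
19: 1
17: 0
26: 0
32: 0
49: 1
36: 0
Current total: 0 + 0 + 1 + 0 + 0 + 0 + 1 + 0 = 2
Shortfall: 28 − 2 = 26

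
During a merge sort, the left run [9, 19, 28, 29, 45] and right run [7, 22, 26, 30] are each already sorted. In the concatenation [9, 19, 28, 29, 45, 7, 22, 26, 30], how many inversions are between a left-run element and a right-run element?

12

For each element r of the right run, count left-run elements greater than r:
r = 7: 9, 19, 28, 29, 45 → 5
r = 22: 28, 29, 45 → 3
r = 26: 28, 29, 45 → 3
r = 30: 45 → 1
Cross-inversions: 5 + 3 + 3 + 1 = 12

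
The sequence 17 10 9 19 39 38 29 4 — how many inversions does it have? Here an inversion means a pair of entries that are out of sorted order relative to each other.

Element-by-element contributions:
17 → 10, 9, 4 → 3
10 → 9, 4 → 2
9 → 4 → 1
19 → 4 → 1
39 → 38, 29, 4 → 3
38 → 29, 4 → 2
29 → 4 → 1
4 → none → 0
Sum: 3 + 2 + 1 + 1 + 3 + 2 + 1 + 0 = 13

13 out-of-order pairs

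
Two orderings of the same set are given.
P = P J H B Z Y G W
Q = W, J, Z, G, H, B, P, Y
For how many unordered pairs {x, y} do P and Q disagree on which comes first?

Assign each item its position (1..8) in the first ordering, then rewrite the second ordering as that position sequence:
positions: P→1, J→2, H→3, B→4, Z→5, Y→6, G→7, W→8
second ordering as positions: [8, 2, 5, 7, 3, 4, 1, 6]
Discordant pairs = inversions in this position sequence.
8: 2, 5, 7, 3, 4, 1, 6 → 7
2: 1 → 1
5: 3, 4, 1 → 3
7: 3, 4, 1, 6 → 4
3: 1 → 1
4: 1 → 1
1: 0
6: 0
Total: 7 + 1 + 3 + 4 + 1 + 1 + 0 + 0 = 17

17 disagreeing pairs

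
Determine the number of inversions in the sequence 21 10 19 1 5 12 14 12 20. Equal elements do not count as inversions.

16

Element-by-element contributions:
21: 8
10: 2
19: 5
1: 0
5: 0
12: 0
14: 1
12: 0
20: 0
Sum: 8 + 2 + 5 + 0 + 0 + 0 + 1 + 0 + 0 = 16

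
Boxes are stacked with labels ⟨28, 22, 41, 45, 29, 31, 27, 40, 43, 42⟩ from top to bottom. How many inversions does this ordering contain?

For each element, count later entries that are smaller:
28: 2
22: 0
41: 4
45: 6
29: 1
31: 1
27: 0
40: 0
43: 1
42: 0
Sum: 2 + 0 + 4 + 6 + 1 + 1 + 0 + 0 + 1 + 0 = 15

Inversions: 15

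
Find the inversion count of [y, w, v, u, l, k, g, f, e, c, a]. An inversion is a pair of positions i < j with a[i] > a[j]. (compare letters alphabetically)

55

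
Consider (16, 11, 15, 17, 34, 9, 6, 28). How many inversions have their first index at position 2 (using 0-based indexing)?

2

The element at index 2 is 15.
Elements after it: 17, 34, 9, 6, 28
Those smaller than 15: 9, 6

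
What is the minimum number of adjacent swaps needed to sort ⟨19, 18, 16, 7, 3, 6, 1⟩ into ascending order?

There are 20 adjacent swaps.

The minimum number of adjacent swaps to sort an array equals its inversion count, since every such swap removes exactly one inversion.
Count inversions — for each element, later elements that are smaller:
19: 18, 16, 7, 3, 6, 1 → 6
18: 16, 7, 3, 6, 1 → 5
16: 7, 3, 6, 1 → 4
7: 3, 6, 1 → 3
3: 1 → 1
6: 1 → 1
1: none → 0
Total inversions: 6 + 5 + 4 + 3 + 1 + 1 + 0 = 20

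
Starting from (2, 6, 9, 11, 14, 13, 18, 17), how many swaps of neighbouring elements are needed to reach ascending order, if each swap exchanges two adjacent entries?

2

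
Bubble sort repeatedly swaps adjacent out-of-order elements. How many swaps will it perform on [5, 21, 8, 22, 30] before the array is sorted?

There is 1 swap.

Each adjacent swap fixes exactly one inversion, so the minimum swap count equals the number of inversions.
Count inversions — for each element, later elements that are smaller:
5: none → 0
21: 8 → 1
8: none → 0
22: none → 0
30: none → 0
Total inversions: 0 + 1 + 0 + 0 + 0 = 1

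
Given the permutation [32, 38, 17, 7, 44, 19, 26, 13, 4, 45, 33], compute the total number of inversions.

For each element, count later entries that are smaller:
32: 6
38: 7
17: 3
7: 1
44: 5
19: 2
26: 2
13: 1
4: 0
45: 1
33: 0
Sum: 6 + 7 + 3 + 1 + 5 + 2 + 2 + 1 + 0 + 1 + 0 = 28

Inversions: 28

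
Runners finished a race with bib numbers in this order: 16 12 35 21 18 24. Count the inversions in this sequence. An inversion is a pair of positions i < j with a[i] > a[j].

5

Count, for each position, how many later elements it exceeds:
16: 1
12: 0
35: 3
21: 1
18: 0
24: 0
Sum: 1 + 0 + 3 + 1 + 0 + 0 = 5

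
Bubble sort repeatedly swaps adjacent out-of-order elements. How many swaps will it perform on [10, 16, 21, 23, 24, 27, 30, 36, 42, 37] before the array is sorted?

1

Each adjacent swap fixes exactly one inversion, so the minimum swap count equals the number of inversions.
Count inversions — for each element, later elements that are smaller:
10: none → 0
16: none → 0
21: none → 0
23: none → 0
24: none → 0
27: none → 0
30: none → 0
36: none → 0
42: 37 → 1
37: none → 0
Total inversions: 0 + 0 + 0 + 0 + 0 + 0 + 0 + 0 + 1 + 0 = 1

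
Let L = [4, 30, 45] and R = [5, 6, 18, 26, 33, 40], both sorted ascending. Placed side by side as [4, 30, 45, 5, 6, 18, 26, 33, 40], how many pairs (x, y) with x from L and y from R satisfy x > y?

10

Count, for every r in R, how many entries of L exceed r:
r = 5: 30, 45 → 2
r = 6: 30, 45 → 2
r = 18: 30, 45 → 2
r = 26: 30, 45 → 2
r = 33: 45 → 1
r = 40: 45 → 1
Cross-inversions: 2 + 2 + 2 + 2 + 1 + 1 = 10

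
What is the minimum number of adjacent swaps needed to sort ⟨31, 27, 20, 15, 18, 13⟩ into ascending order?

Minimum adjacent swaps = number of inversions (each swap of adjacent out-of-order elements removes one inversion and no swap can remove more).
Count inversions — for each element, later elements that are smaller:
31: 27, 20, 15, 18, 13 → 5
27: 20, 15, 18, 13 → 4
20: 15, 18, 13 → 3
15: 13 → 1
18: 13 → 1
13: none → 0
Total inversions: 5 + 4 + 3 + 1 + 1 + 0 = 14

14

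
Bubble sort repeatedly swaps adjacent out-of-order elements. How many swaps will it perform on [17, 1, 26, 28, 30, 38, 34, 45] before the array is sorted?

Minimum adjacent swaps = number of inversions (each swap of adjacent out-of-order elements removes one inversion and no swap can remove more).
Count inversions — for each element, later elements that are smaller:
17: 1 → 1
1: none → 0
26: none → 0
28: none → 0
30: none → 0
38: 34 → 1
34: none → 0
45: none → 0
Total inversions: 1 + 0 + 0 + 0 + 0 + 1 + 0 + 0 = 2

2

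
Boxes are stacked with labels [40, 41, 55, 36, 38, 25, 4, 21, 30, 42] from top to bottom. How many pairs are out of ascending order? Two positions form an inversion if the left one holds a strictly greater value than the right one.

29

Element-by-element contributions:
40 → 36, 38, 25, 4, 21, 30 → 6
41 → 36, 38, 25, 4, 21, 30 → 6
55 → 36, 38, 25, 4, 21, 30, 42 → 7
36 → 25, 4, 21, 30 → 4
38 → 25, 4, 21, 30 → 4
25 → 4, 21 → 2
4 → none → 0
21 → none → 0
30 → none → 0
42 → none → 0
Sum: 6 + 6 + 7 + 4 + 4 + 2 + 0 + 0 + 0 + 0 = 29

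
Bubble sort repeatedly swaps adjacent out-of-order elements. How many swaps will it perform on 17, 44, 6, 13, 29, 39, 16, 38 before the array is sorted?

The minimum number of adjacent swaps to sort an array equals its inversion count, since every such swap removes exactly one inversion.
Count inversions — for each element, later elements that are smaller:
17: 6, 13, 16 → 3
44: 6, 13, 29, 39, 16, 38 → 6
6: none → 0
13: none → 0
29: 16 → 1
39: 16, 38 → 2
16: none → 0
38: none → 0
Total inversions: 3 + 6 + 0 + 0 + 1 + 2 + 0 + 0 = 12

12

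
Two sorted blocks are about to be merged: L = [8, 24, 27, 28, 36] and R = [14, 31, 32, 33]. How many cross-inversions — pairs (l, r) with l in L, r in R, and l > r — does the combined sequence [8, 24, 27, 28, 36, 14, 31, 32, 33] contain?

Cross-inversions: 7

Take each right-half value and tally the left-half values above it:
r = 14: 24, 27, 28, 36 → 4
r = 31: 36 → 1
r = 32: 36 → 1
r = 33: 36 → 1
Cross-inversions: 4 + 1 + 1 + 1 = 7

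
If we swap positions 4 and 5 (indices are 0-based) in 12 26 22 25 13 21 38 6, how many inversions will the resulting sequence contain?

Positions 4 and 5 hold 13 and 21; after swapping, the array is [12, 26, 22, 25, 21, 13, 38, 6].
For each element, count later entries that are smaller:
12: 1
26: 5
22: 3
25: 3
21: 2
13: 1
38: 1
6: 0
Sum: 1 + 5 + 3 + 3 + 2 + 1 + 1 + 0 = 16

16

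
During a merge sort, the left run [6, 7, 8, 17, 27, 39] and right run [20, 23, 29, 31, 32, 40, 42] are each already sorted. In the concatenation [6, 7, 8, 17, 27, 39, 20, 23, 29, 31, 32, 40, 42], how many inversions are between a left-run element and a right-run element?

7 cross-inversions

For each element r of the right run, count left-run elements greater than r:
r = 20: 27, 39 → 2
r = 23: 27, 39 → 2
r = 29: 39 → 1
r = 31: 39 → 1
r = 32: 39 → 1
r = 40: none → 0
r = 42: none → 0
Cross-inversions: 2 + 2 + 1 + 1 + 1 + 0 + 0 = 7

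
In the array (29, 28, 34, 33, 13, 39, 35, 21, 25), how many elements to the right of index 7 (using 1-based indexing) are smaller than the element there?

2

The element at index 7 is 35.
Elements after it: 21, 25
Those smaller than 35: 21, 25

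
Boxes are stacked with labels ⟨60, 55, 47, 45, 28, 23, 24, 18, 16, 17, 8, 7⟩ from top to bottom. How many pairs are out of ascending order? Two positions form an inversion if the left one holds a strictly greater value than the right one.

Sweep left to right; for each value list the smaller values that follow it:
60 → 55, 47, 45, 28, 23, 24, 18, 16, 17, 8, 7 → 11
55 → 47, 45, 28, 23, 24, 18, 16, 17, 8, 7 → 10
47 → 45, 28, 23, 24, 18, 16, 17, 8, 7 → 9
45 → 28, 23, 24, 18, 16, 17, 8, 7 → 8
28 → 23, 24, 18, 16, 17, 8, 7 → 7
23 → 18, 16, 17, 8, 7 → 5
24 → 18, 16, 17, 8, 7 → 5
18 → 16, 17, 8, 7 → 4
16 → 8, 7 → 2
17 → 8, 7 → 2
8 → 7 → 1
7 → none → 0
Sum: 11 + 10 + 9 + 8 + 7 + 5 + 5 + 4 + 2 + 2 + 1 + 0 = 64

There are 64 out-of-order pairs.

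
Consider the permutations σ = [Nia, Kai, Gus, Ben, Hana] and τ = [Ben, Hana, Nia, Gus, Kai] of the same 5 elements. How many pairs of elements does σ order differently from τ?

Assign each item its position (1..5) in the first ordering, then rewrite the second ordering as that position sequence:
positions: Nia→1, Kai→2, Gus→3, Ben→4, Hana→5
second ordering as positions: [4, 5, 1, 3, 2]
Discordant pairs = inversions in this position sequence.
4: 1, 3, 2 → 3
5: 1, 3, 2 → 3
1: 0
3: 2 → 1
2: 0
Total: 3 + 3 + 0 + 1 + 0 = 7

7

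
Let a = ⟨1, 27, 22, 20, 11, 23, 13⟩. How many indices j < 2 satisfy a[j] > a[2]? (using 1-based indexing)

0 such elements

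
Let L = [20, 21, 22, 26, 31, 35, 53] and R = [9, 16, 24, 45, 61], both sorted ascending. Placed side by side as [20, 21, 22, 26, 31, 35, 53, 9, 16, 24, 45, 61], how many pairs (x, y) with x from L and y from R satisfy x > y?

19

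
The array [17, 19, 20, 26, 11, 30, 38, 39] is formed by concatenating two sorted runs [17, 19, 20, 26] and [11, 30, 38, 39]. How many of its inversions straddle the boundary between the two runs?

4

For each element r of the right run, count left-run elements greater than r:
r = 11: 17, 19, 20, 26 → 4
r = 30: none → 0
r = 38: none → 0
r = 39: none → 0
Cross-inversions: 4 + 0 + 0 + 0 = 4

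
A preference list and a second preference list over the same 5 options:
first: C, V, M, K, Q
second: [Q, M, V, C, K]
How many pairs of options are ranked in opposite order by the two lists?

Assign each item its position (1..5) in the first ordering, then rewrite the second ordering as that position sequence:
positions: C→1, V→2, M→3, K→4, Q→5
second ordering as positions: [5, 3, 2, 1, 4]
Discordant pairs = inversions in this position sequence.
5: 3, 2, 1, 4 → 4
3: 2, 1 → 2
2: 1 → 1
1: 0
4: 0
Total: 4 + 2 + 1 + 0 + 0 = 7

7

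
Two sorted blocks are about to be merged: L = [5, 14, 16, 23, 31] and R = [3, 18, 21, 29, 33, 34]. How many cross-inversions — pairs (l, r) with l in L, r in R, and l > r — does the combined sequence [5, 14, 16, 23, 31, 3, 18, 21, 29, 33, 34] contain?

10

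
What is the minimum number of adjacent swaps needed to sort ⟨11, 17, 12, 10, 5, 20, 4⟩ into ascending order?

14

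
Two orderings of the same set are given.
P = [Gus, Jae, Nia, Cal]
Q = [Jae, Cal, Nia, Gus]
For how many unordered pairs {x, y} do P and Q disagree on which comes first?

4 disagreeing pairs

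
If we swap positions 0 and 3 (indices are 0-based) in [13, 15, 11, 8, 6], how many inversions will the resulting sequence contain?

Positions 0 and 3 hold 13 and 8; after swapping, the array is [8, 15, 11, 13, 6].
Sweep left to right; for each value list the smaller values that follow it:
8: 1
15: 3
11: 1
13: 1
6: 0
Sum: 1 + 3 + 1 + 1 + 0 = 6

6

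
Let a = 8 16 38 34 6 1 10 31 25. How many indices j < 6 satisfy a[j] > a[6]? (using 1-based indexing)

5

The element at index 6 is 1.
Elements before it: 8, 16, 38, 34, 6
Those larger than 1: 8, 16, 38, 34, 6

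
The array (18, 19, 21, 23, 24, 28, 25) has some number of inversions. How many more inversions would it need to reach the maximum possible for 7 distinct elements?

20 inversions short

Maximum inversions for 7 distinct elements is C(7, 2) = 7·6/2 = 21.
Current inversions — for each element, count later smaller elements:
18: 0
19: 0
21: 0
23: 0
24: 0
28: 1
25: 0
Current total: 0 + 0 + 0 + 0 + 0 + 1 + 0 = 1
Shortfall: 21 − 1 = 20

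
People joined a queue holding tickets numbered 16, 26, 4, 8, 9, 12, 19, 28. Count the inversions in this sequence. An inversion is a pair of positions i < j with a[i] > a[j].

Count, for each position, how many later elements it exceeds:
16: 4
26: 5
4: 0
8: 0
9: 0
12: 0
19: 0
28: 0
Sum: 4 + 5 + 0 + 0 + 0 + 0 + 0 + 0 = 9

9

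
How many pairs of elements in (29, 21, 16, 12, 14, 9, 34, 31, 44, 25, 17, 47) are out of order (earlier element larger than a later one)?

There are 25 inversions.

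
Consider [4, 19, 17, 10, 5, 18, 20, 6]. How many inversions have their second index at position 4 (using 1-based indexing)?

2

The element at index 4 is 10.
Elements before it: 4, 19, 17
Those larger than 10: 19, 17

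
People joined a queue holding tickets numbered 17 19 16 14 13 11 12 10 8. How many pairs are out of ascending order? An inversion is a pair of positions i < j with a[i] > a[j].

34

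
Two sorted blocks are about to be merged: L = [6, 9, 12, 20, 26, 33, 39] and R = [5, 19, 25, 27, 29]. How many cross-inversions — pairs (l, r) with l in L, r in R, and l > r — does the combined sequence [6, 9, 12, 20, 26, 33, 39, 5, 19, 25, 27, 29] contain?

Count, for every r in R, how many entries of L exceed r:
r = 5: 6, 9, 12, 20, 26, 33, 39 → 7
r = 19: 20, 26, 33, 39 → 4
r = 25: 26, 33, 39 → 3
r = 27: 33, 39 → 2
r = 29: 33, 39 → 2
Cross-inversions: 7 + 4 + 3 + 2 + 2 = 18

There are 18 split inversions.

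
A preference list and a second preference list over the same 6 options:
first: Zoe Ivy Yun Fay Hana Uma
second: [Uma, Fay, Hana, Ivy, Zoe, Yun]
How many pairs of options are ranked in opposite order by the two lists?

Assign each item its position (1..6) in the first ordering, then rewrite the second ordering as that position sequence:
positions: Zoe→1, Ivy→2, Yun→3, Fay→4, Hana→5, Uma→6
second ordering as positions: [6, 4, 5, 2, 1, 3]
Discordant pairs = inversions in this position sequence.
6: 4, 5, 2, 1, 3 → 5
4: 2, 1, 3 → 3
5: 2, 1, 3 → 3
2: 1 → 1
1: 0
3: 0
Total: 5 + 3 + 3 + 1 + 0 + 0 = 12

12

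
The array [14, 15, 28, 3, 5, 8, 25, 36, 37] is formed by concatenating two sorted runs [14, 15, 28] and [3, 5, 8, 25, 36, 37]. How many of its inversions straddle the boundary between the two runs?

For each element r of the right run, count left-run elements greater than r:
r = 3: 14, 15, 28 → 3
r = 5: 14, 15, 28 → 3
r = 8: 14, 15, 28 → 3
r = 25: 28 → 1
r = 36: none → 0
r = 37: none → 0
Cross-inversions: 3 + 3 + 3 + 1 + 0 + 0 = 10

There are 10 split inversions.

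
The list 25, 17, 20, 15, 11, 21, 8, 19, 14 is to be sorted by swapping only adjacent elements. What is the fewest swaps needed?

25 swaps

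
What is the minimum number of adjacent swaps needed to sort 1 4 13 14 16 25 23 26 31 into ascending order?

Minimum adjacent swaps = number of inversions (each swap of adjacent out-of-order elements removes one inversion and no swap can remove more).
Count inversions — for each element, later elements that are smaller:
1: none → 0
4: none → 0
13: none → 0
14: none → 0
16: none → 0
25: 23 → 1
23: none → 0
26: none → 0
31: none → 0
Total inversions: 0 + 0 + 0 + 0 + 0 + 1 + 0 + 0 + 0 = 1

1 swap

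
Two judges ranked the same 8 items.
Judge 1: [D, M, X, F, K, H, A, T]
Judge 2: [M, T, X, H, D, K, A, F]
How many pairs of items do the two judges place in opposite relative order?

There are 13 discordant pairs.

Assign each item its position (1..8) in the first ordering, then rewrite the second ordering as that position sequence:
positions: D→1, M→2, X→3, F→4, K→5, H→6, A→7, T→8
second ordering as positions: [2, 8, 3, 6, 1, 5, 7, 4]
Discordant pairs = inversions in this position sequence.
2: 1 → 1
8: 3, 6, 1, 5, 7, 4 → 6
3: 1 → 1
6: 1, 5, 4 → 3
1: 0
5: 4 → 1
7: 4 → 1
4: 0
Total: 1 + 6 + 1 + 3 + 0 + 1 + 1 + 0 = 13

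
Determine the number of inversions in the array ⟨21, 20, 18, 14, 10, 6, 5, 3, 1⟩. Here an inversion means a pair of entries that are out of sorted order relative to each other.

36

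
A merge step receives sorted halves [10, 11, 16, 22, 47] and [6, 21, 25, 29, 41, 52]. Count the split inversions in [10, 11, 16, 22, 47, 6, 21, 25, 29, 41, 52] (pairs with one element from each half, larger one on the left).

10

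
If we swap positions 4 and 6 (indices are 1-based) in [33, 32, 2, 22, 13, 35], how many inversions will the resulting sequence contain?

9

Positions 4 and 6 hold 22 and 35; after swapping, the array is [33, 32, 2, 35, 13, 22].
Count, for each position, how many later elements it exceeds:
33: 4
32: 3
2: 0
35: 2
13: 0
22: 0
Sum: 4 + 3 + 0 + 2 + 0 + 0 = 9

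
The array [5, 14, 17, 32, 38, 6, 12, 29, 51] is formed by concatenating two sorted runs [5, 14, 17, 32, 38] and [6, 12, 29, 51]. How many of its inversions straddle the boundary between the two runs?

Take each right-half value and tally the left-half values above it:
r = 6: 14, 17, 32, 38 → 4
r = 12: 14, 17, 32, 38 → 4
r = 29: 32, 38 → 2
r = 51: none → 0
Cross-inversions: 4 + 4 + 2 + 0 = 10

Cross-inversions: 10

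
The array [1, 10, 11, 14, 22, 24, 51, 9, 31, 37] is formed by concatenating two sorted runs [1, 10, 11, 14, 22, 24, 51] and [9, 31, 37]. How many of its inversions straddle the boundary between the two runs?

Split inversions: 8

For each element r of the right run, count left-run elements greater than r:
r = 9: 10, 11, 14, 22, 24, 51 → 6
r = 31: 51 → 1
r = 37: 51 → 1
Cross-inversions: 6 + 1 + 1 = 8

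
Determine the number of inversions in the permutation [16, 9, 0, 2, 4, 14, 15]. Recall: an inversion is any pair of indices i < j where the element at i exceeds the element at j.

9 out-of-order pairs

For each element, count later entries that are smaller:
16: 6
9: 3
0: 0
2: 0
4: 0
14: 0
15: 0
Sum: 6 + 3 + 0 + 0 + 0 + 0 + 0 = 9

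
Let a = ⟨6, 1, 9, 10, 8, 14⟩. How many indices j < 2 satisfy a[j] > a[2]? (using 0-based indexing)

0

The element at index 2 is 9.
Elements before it: 6, 1
None of them are larger than 9.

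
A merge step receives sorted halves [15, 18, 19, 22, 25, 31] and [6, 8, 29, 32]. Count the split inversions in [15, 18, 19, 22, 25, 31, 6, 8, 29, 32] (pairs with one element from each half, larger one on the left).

Count, for every r in R, how many entries of L exceed r:
r = 6: 15, 18, 19, 22, 25, 31 → 6
r = 8: 15, 18, 19, 22, 25, 31 → 6
r = 29: 31 → 1
r = 32: none → 0
Cross-inversions: 6 + 6 + 1 + 0 = 13

13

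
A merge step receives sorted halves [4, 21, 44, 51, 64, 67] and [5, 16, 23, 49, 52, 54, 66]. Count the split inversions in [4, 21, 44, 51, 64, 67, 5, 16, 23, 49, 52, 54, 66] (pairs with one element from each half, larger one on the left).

22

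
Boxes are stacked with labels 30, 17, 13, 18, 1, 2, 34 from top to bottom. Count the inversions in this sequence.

Sweep left to right; for each value list the smaller values that follow it:
30: 5
17: 3
13: 2
18: 2
1: 0
2: 0
34: 0
Sum: 5 + 3 + 2 + 2 + 0 + 0 + 0 = 12

There are 12 inversions.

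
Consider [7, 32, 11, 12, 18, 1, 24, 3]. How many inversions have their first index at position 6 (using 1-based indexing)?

0

The element at index 6 is 1.
Elements after it: 24, 3
None of them are smaller than 1.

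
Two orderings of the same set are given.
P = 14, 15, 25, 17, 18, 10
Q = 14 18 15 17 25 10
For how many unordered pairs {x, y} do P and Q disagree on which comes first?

Assign each item its position (1..6) in the first ordering, then rewrite the second ordering as that position sequence:
positions: 14→1, 15→2, 25→3, 17→4, 18→5, 10→6
second ordering as positions: [1, 5, 2, 4, 3, 6]
Discordant pairs = inversions in this position sequence.
1: 0
5: 2, 4, 3 → 3
2: 0
4: 3 → 1
3: 0
6: 0
Total: 0 + 3 + 0 + 1 + 0 + 0 = 4

4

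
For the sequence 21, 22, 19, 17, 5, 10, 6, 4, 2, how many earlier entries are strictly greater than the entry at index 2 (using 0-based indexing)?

2

The element at index 2 is 19.
Elements before it: 21, 22
Those larger than 19: 21, 22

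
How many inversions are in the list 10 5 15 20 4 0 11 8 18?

Count, for each position, how many later elements it exceeds:
10 → 5, 4, 0, 8 → 4
5 → 4, 0 → 2
15 → 4, 0, 11, 8 → 4
20 → 4, 0, 11, 8, 18 → 5
4 → 0 → 1
0 → none → 0
11 → 8 → 1
8 → none → 0
18 → none → 0
Sum: 4 + 2 + 4 + 5 + 1 + 0 + 1 + 0 + 0 = 17

There are 17 inversions.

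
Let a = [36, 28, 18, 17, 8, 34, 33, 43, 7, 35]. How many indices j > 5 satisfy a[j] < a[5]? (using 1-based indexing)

The element at index 5 is 8.
Elements after it: 34, 33, 43, 7, 35
Those smaller than 8: 7

1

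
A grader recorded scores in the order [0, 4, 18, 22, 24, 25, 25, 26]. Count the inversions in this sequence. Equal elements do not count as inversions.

0

For each element, count later entries that are smaller:
0: 0
4: 0
18: 0
22: 0
24: 0
25: 0
25: 0
26: 0
Sum: 0 + 0 + 0 + 0 + 0 + 0 + 0 + 0 = 0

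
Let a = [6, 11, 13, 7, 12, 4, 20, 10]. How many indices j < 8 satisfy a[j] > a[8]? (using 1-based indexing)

4

The element at index 8 is 10.
Elements before it: 6, 11, 13, 7, 12, 4, 20
Those larger than 10: 11, 13, 12, 20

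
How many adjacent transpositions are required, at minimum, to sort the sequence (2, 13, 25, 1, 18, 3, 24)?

8

The minimum number of adjacent swaps to sort an array equals its inversion count, since every such swap removes exactly one inversion.
Count inversions — for each element, later elements that are smaller:
2: 1 → 1
13: 1, 3 → 2
25: 1, 18, 3, 24 → 4
1: none → 0
18: 3 → 1
3: none → 0
24: none → 0
Total inversions: 1 + 2 + 4 + 0 + 1 + 0 + 0 = 8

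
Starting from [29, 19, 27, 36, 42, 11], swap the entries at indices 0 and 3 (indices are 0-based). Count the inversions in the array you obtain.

Positions 0 and 3 hold 29 and 36; after swapping, the array is [36, 19, 27, 29, 42, 11].
Element-by-element contributions:
36: 4
19: 1
27: 1
29: 1
42: 1
11: 0
Sum: 4 + 1 + 1 + 1 + 1 + 0 = 8

8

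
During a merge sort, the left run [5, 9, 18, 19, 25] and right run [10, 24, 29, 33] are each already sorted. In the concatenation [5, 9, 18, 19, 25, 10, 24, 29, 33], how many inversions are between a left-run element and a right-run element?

4

For each element r of the right run, count left-run elements greater than r:
r = 10: 18, 19, 25 → 3
r = 24: 25 → 1
r = 29: none → 0
r = 33: none → 0
Cross-inversions: 3 + 1 + 0 + 0 = 4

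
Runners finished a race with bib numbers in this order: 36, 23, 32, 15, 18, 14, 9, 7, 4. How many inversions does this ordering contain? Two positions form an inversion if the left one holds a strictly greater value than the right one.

34

For each element, count later entries that are smaller:
36 → 23, 32, 15, 18, 14, 9, 7, 4 → 8
23 → 15, 18, 14, 9, 7, 4 → 6
32 → 15, 18, 14, 9, 7, 4 → 6
15 → 14, 9, 7, 4 → 4
18 → 14, 9, 7, 4 → 4
14 → 9, 7, 4 → 3
9 → 7, 4 → 2
7 → 4 → 1
4 → none → 0
Sum: 8 + 6 + 6 + 4 + 4 + 3 + 2 + 1 + 0 = 34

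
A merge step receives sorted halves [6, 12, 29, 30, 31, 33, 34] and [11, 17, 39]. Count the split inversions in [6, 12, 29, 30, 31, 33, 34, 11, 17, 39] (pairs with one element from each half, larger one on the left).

11 cross-inversions

Take each right-half value and tally the left-half values above it:
r = 11: 12, 29, 30, 31, 33, 34 → 6
r = 17: 29, 30, 31, 33, 34 → 5
r = 39: none → 0
Cross-inversions: 6 + 5 + 0 = 11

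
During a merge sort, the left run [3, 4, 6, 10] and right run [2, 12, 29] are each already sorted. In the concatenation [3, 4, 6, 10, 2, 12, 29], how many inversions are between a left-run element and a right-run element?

For each element r of the right run, count left-run elements greater than r:
r = 2: 3, 4, 6, 10 → 4
r = 12: none → 0
r = 29: none → 0
Cross-inversions: 4 + 0 + 0 = 4

4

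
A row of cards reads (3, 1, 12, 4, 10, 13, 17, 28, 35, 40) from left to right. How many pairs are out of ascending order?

3

Sweep left to right; for each value list the smaller values that follow it:
3 → 1 → 1
1 → none → 0
12 → 4, 10 → 2
4 → none → 0
10 → none → 0
13 → none → 0
17 → none → 0
28 → none → 0
35 → none → 0
40 → none → 0
Sum: 1 + 0 + 2 + 0 + 0 + 0 + 0 + 0 + 0 + 0 = 3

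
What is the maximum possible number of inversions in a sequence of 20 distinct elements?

A reversed (strictly descending) arrangement makes every pair an inversion, giving C(20, 2) inversions.
C(20, 2) = 20·19/2 = 190

190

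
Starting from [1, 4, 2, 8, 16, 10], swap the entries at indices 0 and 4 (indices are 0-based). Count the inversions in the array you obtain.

9

Positions 0 and 4 hold 1 and 16; after swapping, the array is [16, 4, 2, 8, 1, 10].
Sweep left to right; for each value list the smaller values that follow it:
16 → 4, 2, 8, 1, 10 → 5
4 → 2, 1 → 2
2 → 1 → 1
8 → 1 → 1
1 → none → 0
10 → none → 0
Sum: 5 + 2 + 1 + 1 + 0 + 0 = 9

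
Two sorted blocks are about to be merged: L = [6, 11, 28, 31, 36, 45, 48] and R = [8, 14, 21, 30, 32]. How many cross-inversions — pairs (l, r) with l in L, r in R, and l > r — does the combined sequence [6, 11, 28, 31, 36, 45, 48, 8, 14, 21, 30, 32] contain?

23

For each element r of the right run, count left-run elements greater than r:
r = 8: 11, 28, 31, 36, 45, 48 → 6
r = 14: 28, 31, 36, 45, 48 → 5
r = 21: 28, 31, 36, 45, 48 → 5
r = 30: 31, 36, 45, 48 → 4
r = 32: 36, 45, 48 → 3
Cross-inversions: 6 + 5 + 5 + 4 + 3 = 23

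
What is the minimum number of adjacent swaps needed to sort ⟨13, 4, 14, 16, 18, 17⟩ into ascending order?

Minimum adjacent swaps = number of inversions (each swap of adjacent out-of-order elements removes one inversion and no swap can remove more).
Count inversions — for each element, later elements that are smaller:
13: 4 → 1
4: none → 0
14: none → 0
16: none → 0
18: 17 → 1
17: none → 0
Total inversions: 1 + 0 + 0 + 0 + 1 + 0 = 2

2 swaps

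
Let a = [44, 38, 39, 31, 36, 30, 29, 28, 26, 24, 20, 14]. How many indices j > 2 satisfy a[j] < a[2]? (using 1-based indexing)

The element at index 2 is 38.
Elements after it: 39, 31, 36, 30, 29, 28, 26, 24, 20, 14
Those smaller than 38: 31, 36, 30, 29, 28, 26, 24, 20, 14

9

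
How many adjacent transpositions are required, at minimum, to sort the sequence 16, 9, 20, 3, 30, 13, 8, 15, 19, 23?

18 swaps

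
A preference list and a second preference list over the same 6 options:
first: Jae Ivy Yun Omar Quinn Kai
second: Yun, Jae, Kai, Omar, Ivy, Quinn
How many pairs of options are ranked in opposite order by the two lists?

Assign each item its position (1..6) in the first ordering, then rewrite the second ordering as that position sequence:
positions: Jae→1, Ivy→2, Yun→3, Omar→4, Quinn→5, Kai→6
second ordering as positions: [3, 1, 6, 4, 2, 5]
Discordant pairs = inversions in this position sequence.
3: 1, 2 → 2
1: 0
6: 4, 2, 5 → 3
4: 2 → 1
2: 0
5: 0
Total: 2 + 0 + 3 + 1 + 0 + 0 = 6

6 pairs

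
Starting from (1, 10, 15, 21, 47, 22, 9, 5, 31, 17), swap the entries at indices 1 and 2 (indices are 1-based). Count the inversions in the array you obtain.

Positions 1 and 2 hold 1 and 10; after swapping, the array is [10, 1, 15, 21, 47, 22, 9, 5, 31, 17].
Sweep left to right; for each value list the smaller values that follow it:
10 → 1, 9, 5 → 3
1 → none → 0
15 → 9, 5 → 2
21 → 9, 5, 17 → 3
47 → 22, 9, 5, 31, 17 → 5
22 → 9, 5, 17 → 3
9 → 5 → 1
5 → none → 0
31 → 17 → 1
17 → none → 0
Sum: 3 + 0 + 2 + 3 + 5 + 3 + 1 + 0 + 1 + 0 = 18

18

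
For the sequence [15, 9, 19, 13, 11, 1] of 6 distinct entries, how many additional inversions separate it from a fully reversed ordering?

Maximum inversions for 6 distinct elements is C(6, 2) = 6·5/2 = 15.
Current inversions — for each element, count later smaller elements:
15: 4
9: 1
19: 3
13: 2
11: 1
1: 0
Current total: 4 + 1 + 3 + 2 + 1 + 0 = 11
Shortfall: 15 − 11 = 4

4 inversions short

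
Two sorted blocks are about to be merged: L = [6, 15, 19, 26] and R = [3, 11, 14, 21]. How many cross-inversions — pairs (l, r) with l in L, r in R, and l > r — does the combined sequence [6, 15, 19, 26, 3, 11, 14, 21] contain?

For each element r of the right run, count left-run elements greater than r:
r = 3: 6, 15, 19, 26 → 4
r = 11: 15, 19, 26 → 3
r = 14: 15, 19, 26 → 3
r = 21: 26 → 1
Cross-inversions: 4 + 3 + 3 + 1 = 11

There are 11 cross-inversions.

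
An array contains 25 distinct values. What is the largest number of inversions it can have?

There are 300 inversions.

The maximum occurs when the array is in strictly decreasing order: every one of the C(25, 2) pairs is inverted.
C(25, 2) = 25·24/2 = 300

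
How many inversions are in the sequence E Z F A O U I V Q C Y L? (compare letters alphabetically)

There are 28 inversions.

Count, for each position, how many later elements it exceeds:
E → A, C → 2
Z → F, A, O, U, I, V, Q, C, Y, L → 10
F → A, C → 2
A → none → 0
O → I, C, L → 3
U → I, Q, C, L → 4
I → C → 1
V → Q, C, L → 3
Q → C, L → 2
C → none → 0
Y → L → 1
L → none → 0
Sum: 2 + 10 + 2 + 0 + 3 + 4 + 1 + 3 + 2 + 0 + 1 + 0 = 28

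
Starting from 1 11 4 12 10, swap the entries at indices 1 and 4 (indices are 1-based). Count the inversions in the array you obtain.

8 inversions

Positions 1 and 4 hold 1 and 12; after swapping, the array is [12, 11, 4, 1, 10].
Count, for each position, how many later elements it exceeds:
12 → 11, 4, 1, 10 → 4
11 → 4, 1, 10 → 3
4 → 1 → 1
1 → none → 0
10 → none → 0
Sum: 4 + 3 + 1 + 0 + 0 = 8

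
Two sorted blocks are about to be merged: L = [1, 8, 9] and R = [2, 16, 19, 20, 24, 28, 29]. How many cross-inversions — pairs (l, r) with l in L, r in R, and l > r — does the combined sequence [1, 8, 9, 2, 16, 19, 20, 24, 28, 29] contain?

For each element r of the right run, count left-run elements greater than r:
r = 2: 8, 9 → 2
r = 16: none → 0
r = 19: none → 0
r = 20: none → 0
r = 24: none → 0
r = 28: none → 0
r = 29: none → 0
Cross-inversions: 2 + 0 + 0 + 0 + 0 + 0 + 0 = 2

2 split inversions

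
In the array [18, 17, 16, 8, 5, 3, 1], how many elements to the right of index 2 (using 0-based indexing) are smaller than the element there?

4

The element at index 2 is 16.
Elements after it: 8, 5, 3, 1
Those smaller than 16: 8, 5, 3, 1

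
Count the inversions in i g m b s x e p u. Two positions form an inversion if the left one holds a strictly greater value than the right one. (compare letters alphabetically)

12

Element-by-element contributions:
i: 3
g: 2
m: 2
b: 0
s: 2
x: 3
e: 0
p: 0
u: 0
Sum: 3 + 2 + 2 + 0 + 2 + 3 + 0 + 0 + 0 = 12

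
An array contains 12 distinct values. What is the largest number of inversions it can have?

The maximum occurs when the array is in strictly decreasing order: every one of the C(12, 2) pairs is inverted.
C(12, 2) = 12·11/2 = 66

66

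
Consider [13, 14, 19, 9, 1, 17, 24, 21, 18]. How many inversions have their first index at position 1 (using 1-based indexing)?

The element at index 1 is 13.
Elements after it: 14, 19, 9, 1, 17, 24, 21, 18
Those smaller than 13: 9, 1

2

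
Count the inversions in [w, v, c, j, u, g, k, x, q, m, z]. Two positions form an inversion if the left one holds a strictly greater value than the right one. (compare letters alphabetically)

For each element, count later entries that are smaller:
w: 8
v: 7
c: 0
j: 1
u: 4
g: 0
k: 0
x: 2
q: 1
m: 0
z: 0
Sum: 8 + 7 + 0 + 1 + 4 + 0 + 0 + 2 + 1 + 0 + 0 = 23

There are 23 out-of-order pairs.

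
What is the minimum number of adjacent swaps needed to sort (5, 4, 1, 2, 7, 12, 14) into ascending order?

5

Each adjacent swap fixes exactly one inversion, so the minimum swap count equals the number of inversions.
Count inversions — for each element, later elements that are smaller:
5: 4, 1, 2 → 3
4: 1, 2 → 2
1: none → 0
2: none → 0
7: none → 0
12: none → 0
14: none → 0
Total inversions: 3 + 2 + 0 + 0 + 0 + 0 + 0 = 5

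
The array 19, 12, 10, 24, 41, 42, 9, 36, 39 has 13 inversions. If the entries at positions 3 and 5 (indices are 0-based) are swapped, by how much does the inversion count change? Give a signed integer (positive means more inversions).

Positions 3 and 5 hold 24 and 42; after swapping, the array is [19, 12, 10, 42, 41, 24, 9, 36, 39].
Element-by-element contributions:
19: 3
12: 2
10: 1
42: 5
41: 4
24: 1
9: 0
36: 0
39: 0
Sum: 3 + 2 + 1 + 5 + 4 + 1 + 0 + 0 + 0 = 16
Change: 16 − 13 = +3

+3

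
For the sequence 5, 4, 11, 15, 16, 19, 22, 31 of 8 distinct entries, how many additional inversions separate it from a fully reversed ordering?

Maximum inversions for 8 distinct elements is C(8, 2) = 8·7/2 = 28.
Current inversions — for each element, count later smaller elements:
5: 1
4: 0
11: 0
15: 0
16: 0
19: 0
22: 0
31: 0
Current total: 1 + 0 + 0 + 0 + 0 + 0 + 0 + 0 = 1
Shortfall: 28 − 1 = 27

27 inversions short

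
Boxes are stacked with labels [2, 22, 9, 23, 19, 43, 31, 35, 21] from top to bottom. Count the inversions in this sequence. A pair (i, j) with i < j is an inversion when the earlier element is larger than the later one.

10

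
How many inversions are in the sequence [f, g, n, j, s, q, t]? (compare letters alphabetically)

There are 2 out-of-order pairs.

Inversion pairs (indices are 0-based):
(2,3): n > j
(4,5): s > q
That's 2 pairs.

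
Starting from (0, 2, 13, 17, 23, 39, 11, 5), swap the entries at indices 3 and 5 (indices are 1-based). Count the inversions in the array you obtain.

12

Positions 3 and 5 hold 13 and 23; after swapping, the array is [0, 2, 23, 17, 13, 39, 11, 5].
Element-by-element contributions:
0: 0
2: 0
23: 4
17: 3
13: 2
39: 2
11: 1
5: 0
Sum: 0 + 0 + 4 + 3 + 2 + 2 + 1 + 0 = 12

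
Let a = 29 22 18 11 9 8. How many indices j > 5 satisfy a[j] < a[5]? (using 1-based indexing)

1

The element at index 5 is 9.
Elements after it: 8
Those smaller than 9: 8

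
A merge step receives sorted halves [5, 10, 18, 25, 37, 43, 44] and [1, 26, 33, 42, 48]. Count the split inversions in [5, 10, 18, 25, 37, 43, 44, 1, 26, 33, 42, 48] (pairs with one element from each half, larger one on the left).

15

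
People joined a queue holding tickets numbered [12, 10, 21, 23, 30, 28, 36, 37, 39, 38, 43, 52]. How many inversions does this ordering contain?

For each element, count later entries that are smaller:
12 → 10 → 1
10 → none → 0
21 → none → 0
23 → none → 0
30 → 28 → 1
28 → none → 0
36 → none → 0
37 → none → 0
39 → 38 → 1
38 → none → 0
43 → none → 0
52 → none → 0
Sum: 1 + 0 + 0 + 0 + 1 + 0 + 0 + 0 + 1 + 0 + 0 + 0 = 3

3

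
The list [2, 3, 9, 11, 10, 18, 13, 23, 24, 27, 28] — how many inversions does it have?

2 inversions

Count, for each position, how many later elements it exceeds:
2: 0
3: 0
9: 0
11: 1
10: 0
18: 1
13: 0
23: 0
24: 0
27: 0
28: 0
Sum: 0 + 0 + 0 + 1 + 0 + 1 + 0 + 0 + 0 + 0 + 0 = 2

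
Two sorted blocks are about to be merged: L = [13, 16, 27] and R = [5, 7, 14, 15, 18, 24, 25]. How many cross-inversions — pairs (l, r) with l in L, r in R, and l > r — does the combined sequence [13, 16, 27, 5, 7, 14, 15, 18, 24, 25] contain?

Count, for every r in R, how many entries of L exceed r:
r = 5: 13, 16, 27 → 3
r = 7: 13, 16, 27 → 3
r = 14: 16, 27 → 2
r = 15: 16, 27 → 2
r = 18: 27 → 1
r = 24: 27 → 1
r = 25: 27 → 1
Cross-inversions: 3 + 3 + 2 + 2 + 1 + 1 + 1 = 13

13 cross-inversions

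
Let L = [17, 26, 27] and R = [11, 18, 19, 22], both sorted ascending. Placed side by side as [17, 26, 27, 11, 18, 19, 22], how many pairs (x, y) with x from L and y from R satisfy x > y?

Cross-inversions: 9

Take each right-half value and tally the left-half values above it:
r = 11: 17, 26, 27 → 3
r = 18: 26, 27 → 2
r = 19: 26, 27 → 2
r = 22: 26, 27 → 2
Cross-inversions: 3 + 2 + 2 + 2 = 9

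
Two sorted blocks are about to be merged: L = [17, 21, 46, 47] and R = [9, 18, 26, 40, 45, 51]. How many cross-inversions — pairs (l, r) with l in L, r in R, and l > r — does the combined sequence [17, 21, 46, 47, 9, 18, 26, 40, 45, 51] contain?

13

Count, for every r in R, how many entries of L exceed r:
r = 9: 17, 21, 46, 47 → 4
r = 18: 21, 46, 47 → 3
r = 26: 46, 47 → 2
r = 40: 46, 47 → 2
r = 45: 46, 47 → 2
r = 51: none → 0
Cross-inversions: 4 + 3 + 2 + 2 + 2 + 0 = 13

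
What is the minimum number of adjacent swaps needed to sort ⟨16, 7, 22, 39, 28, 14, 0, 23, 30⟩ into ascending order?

There are 15 adjacent swaps.

Each adjacent swap fixes exactly one inversion, so the minimum swap count equals the number of inversions.
Count inversions — for each element, later elements that are smaller:
16: 7, 14, 0 → 3
7: 0 → 1
22: 14, 0 → 2
39: 28, 14, 0, 23, 30 → 5
28: 14, 0, 23 → 3
14: 0 → 1
0: none → 0
23: none → 0
30: none → 0
Total inversions: 3 + 1 + 2 + 5 + 3 + 1 + 0 + 0 + 0 = 15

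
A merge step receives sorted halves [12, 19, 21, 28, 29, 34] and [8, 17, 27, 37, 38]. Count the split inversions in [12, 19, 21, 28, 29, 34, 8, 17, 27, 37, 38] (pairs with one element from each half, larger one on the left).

Count, for every r in R, how many entries of L exceed r:
r = 8: 12, 19, 21, 28, 29, 34 → 6
r = 17: 19, 21, 28, 29, 34 → 5
r = 27: 28, 29, 34 → 3
r = 37: none → 0
r = 38: none → 0
Cross-inversions: 6 + 5 + 3 + 0 + 0 = 14

14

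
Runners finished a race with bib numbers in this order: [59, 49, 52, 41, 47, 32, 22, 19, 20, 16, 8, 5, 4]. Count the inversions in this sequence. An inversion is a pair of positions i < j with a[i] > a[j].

For each element, count later entries that are smaller:
59 → 49, 52, 41, 47, 32, 22, 19, 20, 16, 8, 5, 4 → 12
49 → 41, 47, 32, 22, 19, 20, 16, 8, 5, 4 → 10
52 → 41, 47, 32, 22, 19, 20, 16, 8, 5, 4 → 10
41 → 32, 22, 19, 20, 16, 8, 5, 4 → 8
47 → 32, 22, 19, 20, 16, 8, 5, 4 → 8
32 → 22, 19, 20, 16, 8, 5, 4 → 7
22 → 19, 20, 16, 8, 5, 4 → 6
19 → 16, 8, 5, 4 → 4
20 → 16, 8, 5, 4 → 4
16 → 8, 5, 4 → 3
8 → 5, 4 → 2
5 → 4 → 1
4 → none → 0
Sum: 12 + 10 + 10 + 8 + 8 + 7 + 6 + 4 + 4 + 3 + 2 + 1 + 0 = 75

There are 75 out-of-order pairs.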